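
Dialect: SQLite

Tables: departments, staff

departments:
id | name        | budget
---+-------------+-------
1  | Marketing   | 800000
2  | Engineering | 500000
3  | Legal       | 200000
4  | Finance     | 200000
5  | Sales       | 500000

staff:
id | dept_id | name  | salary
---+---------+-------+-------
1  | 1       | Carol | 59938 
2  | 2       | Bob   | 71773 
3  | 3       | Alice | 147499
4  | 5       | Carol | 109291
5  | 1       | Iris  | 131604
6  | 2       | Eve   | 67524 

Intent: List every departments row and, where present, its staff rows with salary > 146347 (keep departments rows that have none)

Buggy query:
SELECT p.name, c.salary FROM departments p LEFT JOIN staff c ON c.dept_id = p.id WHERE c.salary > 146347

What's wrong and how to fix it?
Bug: A WHERE condition on the right-hand table after LEFT JOIN drops unmatched parents

Fix: Move the right-table condition into the ON clause so unmatched parents are kept

Corrected query:
SELECT p.name, c.salary FROM departments p LEFT JOIN staff c ON c.dept_id = p.id AND c.salary > 146347

Result:
name        | salary
------------+-------
Marketing   | NULL  
Engineering | NULL  
Legal       | 147499
Finance     | NULL  
Sales       | NULL  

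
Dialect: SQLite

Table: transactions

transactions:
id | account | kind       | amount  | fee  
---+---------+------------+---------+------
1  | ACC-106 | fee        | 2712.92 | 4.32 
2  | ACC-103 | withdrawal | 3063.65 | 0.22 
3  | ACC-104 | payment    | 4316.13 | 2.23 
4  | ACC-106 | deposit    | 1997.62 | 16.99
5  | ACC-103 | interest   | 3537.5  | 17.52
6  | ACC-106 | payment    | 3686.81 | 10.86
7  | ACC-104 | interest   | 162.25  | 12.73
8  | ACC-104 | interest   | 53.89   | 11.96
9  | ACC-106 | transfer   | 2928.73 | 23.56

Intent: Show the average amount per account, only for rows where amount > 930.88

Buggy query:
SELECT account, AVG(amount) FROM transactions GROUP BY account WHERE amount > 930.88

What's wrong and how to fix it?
Bug: Row-level WHERE must come before GROUP BY in the clause order

Fix: Move the WHERE clause before GROUP BY

Corrected query:
SELECT account, AVG(amount) FROM transactions WHERE amount > 930.88 GROUP BY account

Result:
account | AVG(amount)
--------+------------
ACC-103 | 3300.575   
ACC-104 | 4316.13    
ACC-106 | 2831.52    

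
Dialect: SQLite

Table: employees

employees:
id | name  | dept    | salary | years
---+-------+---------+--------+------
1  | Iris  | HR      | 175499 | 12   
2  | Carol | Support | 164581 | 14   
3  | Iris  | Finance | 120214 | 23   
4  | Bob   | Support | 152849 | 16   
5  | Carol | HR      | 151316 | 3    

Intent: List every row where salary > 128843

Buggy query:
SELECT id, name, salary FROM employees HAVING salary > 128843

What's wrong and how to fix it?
Bug: This is a non-aggregate query (no GROUP BY, no aggregates), so in SQLite the HAVING clause is invalid here; a row-level condition belongs in WHERE

Fix: Replace HAVING with WHERE since the condition applies to individual rows

Corrected query:
SELECT id, name, salary FROM employees WHERE salary > 128843

Result:
id | name  | salary
---+-------+-------
1  | Iris  | 175499
2  | Carol | 164581
4  | Bob   | 152849
5  | Carol | 151316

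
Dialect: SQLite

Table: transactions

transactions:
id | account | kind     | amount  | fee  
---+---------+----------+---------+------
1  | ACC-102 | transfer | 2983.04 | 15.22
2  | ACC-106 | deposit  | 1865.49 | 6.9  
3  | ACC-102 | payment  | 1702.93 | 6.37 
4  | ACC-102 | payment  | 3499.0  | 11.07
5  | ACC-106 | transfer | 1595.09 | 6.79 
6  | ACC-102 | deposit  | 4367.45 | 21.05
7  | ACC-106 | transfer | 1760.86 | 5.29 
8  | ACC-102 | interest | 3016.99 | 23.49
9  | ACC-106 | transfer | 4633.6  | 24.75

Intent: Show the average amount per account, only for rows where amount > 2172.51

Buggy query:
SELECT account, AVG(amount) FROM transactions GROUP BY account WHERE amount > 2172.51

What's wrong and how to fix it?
Bug: WHERE cannot follow GROUP BY

Fix: Move the WHERE clause before GROUP BY

Corrected query:
SELECT account, AVG(amount) FROM transactions WHERE amount > 2172.51 GROUP BY account

Result:
account | AVG(amount)
--------+------------
ACC-102 | 3466.62    
ACC-106 | 4633.6     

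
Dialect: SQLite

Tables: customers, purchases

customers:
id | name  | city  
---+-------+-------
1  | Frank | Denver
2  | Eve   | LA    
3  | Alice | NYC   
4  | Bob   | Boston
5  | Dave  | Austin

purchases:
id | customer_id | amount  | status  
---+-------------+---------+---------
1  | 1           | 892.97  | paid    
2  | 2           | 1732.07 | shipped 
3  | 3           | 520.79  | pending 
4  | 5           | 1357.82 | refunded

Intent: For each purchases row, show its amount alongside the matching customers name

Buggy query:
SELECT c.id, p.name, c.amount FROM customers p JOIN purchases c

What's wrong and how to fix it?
Bug: JOIN with no ON clause produces a cartesian product; every purchases row pairs with every customers row

Fix: Specify the join condition linking the foreign key to the parent id

Corrected query:
SELECT c.id, p.name, c.amount FROM customers p JOIN purchases c ON c.customer_id = p.id

Result:
id | name  | amount 
---+-------+--------
1  | Frank | 892.97 
2  | Eve   | 1732.07
3  | Alice | 520.79 
4  | Dave  | 1357.82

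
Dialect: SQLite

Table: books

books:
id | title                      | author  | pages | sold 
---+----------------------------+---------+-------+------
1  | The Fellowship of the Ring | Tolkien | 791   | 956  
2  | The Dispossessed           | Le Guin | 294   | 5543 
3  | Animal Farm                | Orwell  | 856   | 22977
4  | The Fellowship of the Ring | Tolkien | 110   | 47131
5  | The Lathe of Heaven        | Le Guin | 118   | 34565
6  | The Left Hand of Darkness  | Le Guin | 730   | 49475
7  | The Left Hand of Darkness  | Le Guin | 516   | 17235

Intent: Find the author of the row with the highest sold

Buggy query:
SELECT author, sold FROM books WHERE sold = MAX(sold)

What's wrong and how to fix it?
Bug: MAX(sold) is an aggregate and cannot be used directly in WHERE

Fix: Use a subquery: WHERE sold = (SELECT MAX(sold) FROM books)

Corrected query:
SELECT author, sold FROM books WHERE sold = (SELECT MAX(sold) FROM books)

Result:
author  | sold 
--------+------
Le Guin | 49475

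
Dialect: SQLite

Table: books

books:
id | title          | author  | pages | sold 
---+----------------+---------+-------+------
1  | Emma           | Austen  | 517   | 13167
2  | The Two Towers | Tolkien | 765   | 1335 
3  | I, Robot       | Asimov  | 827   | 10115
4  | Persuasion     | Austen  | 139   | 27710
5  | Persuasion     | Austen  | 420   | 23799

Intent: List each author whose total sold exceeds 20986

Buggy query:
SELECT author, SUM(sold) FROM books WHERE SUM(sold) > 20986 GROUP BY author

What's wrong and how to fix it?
Bug: SUM(sold) is an aggregate, but WHERE filters rows before aggregation

Fix: Move the aggregate condition to a HAVING clause

Corrected query:
SELECT author, SUM(sold) FROM books GROUP BY author HAVING SUM(sold) > 20986

Result:
author | SUM(sold)
-------+----------
Austen | 64676    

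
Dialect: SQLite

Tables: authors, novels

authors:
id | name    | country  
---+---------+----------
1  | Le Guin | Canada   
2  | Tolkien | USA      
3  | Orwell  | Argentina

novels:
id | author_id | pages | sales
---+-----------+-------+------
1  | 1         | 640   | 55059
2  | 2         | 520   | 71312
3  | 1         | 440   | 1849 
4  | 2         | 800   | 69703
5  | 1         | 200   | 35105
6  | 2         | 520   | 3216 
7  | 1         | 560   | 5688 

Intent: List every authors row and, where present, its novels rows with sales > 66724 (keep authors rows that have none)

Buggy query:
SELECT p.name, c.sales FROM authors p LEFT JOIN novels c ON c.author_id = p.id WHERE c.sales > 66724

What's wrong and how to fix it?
Bug: Filtering c.sales in WHERE discards the NULL rows produced by LEFT JOIN, turning it into an inner join

Fix: Put 'c.sales > 66724' in the JOIN's ON clause instead of WHERE

Corrected query:
SELECT p.name, c.sales FROM authors p LEFT JOIN novels c ON c.author_id = p.id AND c.sales > 66724

Result:
name    | sales
--------+------
Le Guin | NULL 
Tolkien | 69703
Tolkien | 71312
Orwell  | NULL 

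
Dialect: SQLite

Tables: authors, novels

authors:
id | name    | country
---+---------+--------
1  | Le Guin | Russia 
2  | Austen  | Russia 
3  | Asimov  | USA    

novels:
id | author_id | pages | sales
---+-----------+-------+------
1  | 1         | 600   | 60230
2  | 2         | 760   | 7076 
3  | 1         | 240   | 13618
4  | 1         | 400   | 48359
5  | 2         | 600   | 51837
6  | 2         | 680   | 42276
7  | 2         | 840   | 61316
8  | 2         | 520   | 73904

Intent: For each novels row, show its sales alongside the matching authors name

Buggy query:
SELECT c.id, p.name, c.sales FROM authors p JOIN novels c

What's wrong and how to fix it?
Bug: JOIN with no ON clause produces a cartesian product; every novels row pairs with every authors row

Fix: Add ON c.author_id = p.id to the JOIN

Corrected query:
SELECT c.id, p.name, c.sales FROM authors p JOIN novels c ON c.author_id = p.id

Result:
id | name    | sales
---+---------+------
1  | Le Guin | 60230
2  | Austen  | 7076 
3  | Le Guin | 13618
4  | Le Guin | 48359
5  | Austen  | 51837
6  | Austen  | 42276
7  | Austen  | 61316
8  | Austen  | 73904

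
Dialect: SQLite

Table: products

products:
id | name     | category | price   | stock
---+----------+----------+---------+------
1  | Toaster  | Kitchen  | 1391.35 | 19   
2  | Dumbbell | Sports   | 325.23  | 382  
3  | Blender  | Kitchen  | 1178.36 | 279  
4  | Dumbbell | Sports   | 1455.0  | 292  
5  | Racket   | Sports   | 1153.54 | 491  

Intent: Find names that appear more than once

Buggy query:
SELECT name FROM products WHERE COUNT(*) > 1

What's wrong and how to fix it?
Bug: WHERE can't reference COUNT(*); aggregates are computed after WHERE

Fix: Group first, then use HAVING for the count condition

Corrected query:
SELECT name FROM products GROUP BY name HAVING COUNT(*) > 1

Result:
name    
--------
Dumbbell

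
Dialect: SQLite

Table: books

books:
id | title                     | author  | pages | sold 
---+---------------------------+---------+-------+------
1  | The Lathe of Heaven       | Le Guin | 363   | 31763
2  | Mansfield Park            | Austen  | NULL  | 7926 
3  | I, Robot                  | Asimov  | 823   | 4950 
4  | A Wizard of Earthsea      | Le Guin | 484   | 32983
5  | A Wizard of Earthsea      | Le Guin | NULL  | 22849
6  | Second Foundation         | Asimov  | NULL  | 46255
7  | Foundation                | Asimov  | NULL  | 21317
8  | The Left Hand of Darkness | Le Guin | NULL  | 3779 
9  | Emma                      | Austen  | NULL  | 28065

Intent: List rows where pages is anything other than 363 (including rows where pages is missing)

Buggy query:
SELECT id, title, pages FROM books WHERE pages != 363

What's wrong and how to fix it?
Bug: 'pages != 363' is unknown when pages is NULL, so NULL rows are silently excluded

Fix: Add an explicit OR pages IS NULL to include the missing-value rows

Corrected query:
SELECT id, title, pages FROM books WHERE pages != 363 OR pages IS NULL

Result:
id | title                     | pages
---+---------------------------+------
2  | Mansfield Park            | NULL 
3  | I, Robot                  | 823  
4  | A Wizard of Earthsea      | 484  
5  | A Wizard of Earthsea      | NULL 
6  | Second Foundation         | NULL 
7  | Foundation                | NULL 
8  | The Left Hand of Darkness | NULL 
9  | Emma                      | NULL 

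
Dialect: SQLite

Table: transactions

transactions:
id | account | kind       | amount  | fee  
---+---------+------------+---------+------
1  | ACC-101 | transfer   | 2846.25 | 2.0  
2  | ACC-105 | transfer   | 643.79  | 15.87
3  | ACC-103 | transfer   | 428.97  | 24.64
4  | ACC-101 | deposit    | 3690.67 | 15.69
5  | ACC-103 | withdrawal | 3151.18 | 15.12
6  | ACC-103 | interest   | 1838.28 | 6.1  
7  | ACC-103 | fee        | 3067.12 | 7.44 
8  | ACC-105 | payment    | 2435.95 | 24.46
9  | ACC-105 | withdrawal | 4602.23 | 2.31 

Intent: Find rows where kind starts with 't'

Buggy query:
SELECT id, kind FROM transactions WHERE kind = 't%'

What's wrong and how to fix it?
Bug: '=' compares the literal string including the % character; pattern matching needs LIKE

Fix: Replace '=' with LIKE so 't%' is treated as a pattern

Corrected query:
SELECT id, kind FROM transactions WHERE kind LIKE 't%'

Result:
id | kind    
---+---------
1  | transfer
2  | transfer
3  | transfer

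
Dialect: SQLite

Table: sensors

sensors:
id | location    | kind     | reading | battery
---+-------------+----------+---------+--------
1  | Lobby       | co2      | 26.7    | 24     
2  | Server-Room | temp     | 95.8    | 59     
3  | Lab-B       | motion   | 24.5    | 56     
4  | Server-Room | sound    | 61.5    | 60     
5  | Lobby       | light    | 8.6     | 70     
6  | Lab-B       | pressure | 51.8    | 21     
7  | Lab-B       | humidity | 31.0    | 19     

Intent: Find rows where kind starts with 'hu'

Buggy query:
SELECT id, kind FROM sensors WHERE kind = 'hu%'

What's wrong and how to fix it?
Bug: '=' compares the literal string including the % character; pattern matching needs LIKE

Fix: Replace '=' with LIKE so 'hu%' is treated as a pattern

Corrected query:
SELECT id, kind FROM sensors WHERE kind LIKE 'hu%'

Result:
id | kind    
---+---------
7  | humidity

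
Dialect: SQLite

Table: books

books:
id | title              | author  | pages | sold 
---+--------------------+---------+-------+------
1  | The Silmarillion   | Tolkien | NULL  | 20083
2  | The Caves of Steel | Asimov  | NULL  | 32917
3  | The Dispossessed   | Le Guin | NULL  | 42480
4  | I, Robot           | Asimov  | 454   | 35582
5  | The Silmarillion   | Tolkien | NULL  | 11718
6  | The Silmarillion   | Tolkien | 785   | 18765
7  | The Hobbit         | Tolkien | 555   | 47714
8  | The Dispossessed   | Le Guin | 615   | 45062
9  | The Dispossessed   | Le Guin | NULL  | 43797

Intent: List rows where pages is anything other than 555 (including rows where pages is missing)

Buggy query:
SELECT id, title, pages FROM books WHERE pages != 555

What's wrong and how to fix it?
Bug: Inequality against NULL is unknown, not true; rows with NULL are dropped

Fix: Handle NULL separately with IS NULL alongside the inequality

Corrected query:
SELECT id, title, pages FROM books WHERE pages != 555 OR pages IS NULL

Result:
id | title              | pages
---+--------------------+------
1  | The Silmarillion   | NULL 
2  | The Caves of Steel | NULL 
3  | The Dispossessed   | NULL 
4  | I, Robot           | 454  
5  | The Silmarillion   | NULL 
6  | The Silmarillion   | 785  
8  | The Dispossessed   | 615  
9  | The Dispossessed   | NULL 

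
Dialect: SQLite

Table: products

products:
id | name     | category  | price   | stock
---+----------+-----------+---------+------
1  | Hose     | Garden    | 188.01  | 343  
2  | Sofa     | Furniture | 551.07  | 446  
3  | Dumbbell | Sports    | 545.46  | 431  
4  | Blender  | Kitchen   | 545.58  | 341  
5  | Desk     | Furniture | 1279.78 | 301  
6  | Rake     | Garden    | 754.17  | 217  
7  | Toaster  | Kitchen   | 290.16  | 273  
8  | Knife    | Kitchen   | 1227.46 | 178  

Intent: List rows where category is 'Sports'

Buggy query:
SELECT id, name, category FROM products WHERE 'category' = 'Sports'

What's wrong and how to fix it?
Bug: 'category' in single quotes is a string literal, not the column; the comparison is literal-vs-literal and never true

Fix: Reference the column as category without single quotes

Corrected query:
SELECT id, name, category FROM products WHERE category = 'Sports'

Result:
id | name     | category
---+----------+---------
3  | Dumbbell | Sports  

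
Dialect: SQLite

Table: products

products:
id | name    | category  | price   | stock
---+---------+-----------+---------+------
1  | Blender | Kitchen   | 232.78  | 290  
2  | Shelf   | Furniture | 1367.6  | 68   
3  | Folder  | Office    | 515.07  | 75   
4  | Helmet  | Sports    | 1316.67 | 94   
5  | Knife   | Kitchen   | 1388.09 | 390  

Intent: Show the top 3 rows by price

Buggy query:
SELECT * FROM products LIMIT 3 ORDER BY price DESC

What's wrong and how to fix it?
Bug: ORDER BY cannot follow LIMIT; LIMIT is the final clause

Fix: Swap the clauses: ORDER BY first, then LIMIT

Corrected query:
SELECT * FROM products ORDER BY price DESC LIMIT 3

Result:
id | name   | category  | price   | stock
---+--------+-----------+---------+------
5  | Knife  | Kitchen   | 1388.09 | 390  
2  | Shelf  | Furniture | 1367.6  | 68   
4  | Helmet | Sports    | 1316.67 | 94   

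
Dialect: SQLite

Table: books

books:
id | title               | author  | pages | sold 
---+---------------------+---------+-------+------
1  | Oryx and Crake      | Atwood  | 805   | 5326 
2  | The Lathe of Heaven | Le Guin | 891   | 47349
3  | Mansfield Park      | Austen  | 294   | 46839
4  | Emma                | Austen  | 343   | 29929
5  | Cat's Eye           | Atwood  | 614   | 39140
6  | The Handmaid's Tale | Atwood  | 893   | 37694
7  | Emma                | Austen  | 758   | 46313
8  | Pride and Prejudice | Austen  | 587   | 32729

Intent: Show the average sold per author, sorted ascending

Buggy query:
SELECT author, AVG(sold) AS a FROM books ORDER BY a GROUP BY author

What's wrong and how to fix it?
Bug: ORDER BY appears before GROUP BY; SQL clause order requires GROUP BY first

Fix: Move ORDER BY to the end, after GROUP BY

Corrected query:
SELECT author, AVG(sold) AS a FROM books GROUP BY author ORDER BY a

Result:
author  | a           
--------+-------------
Atwood  | 27386.666667
Austen  | 38952.5     
Le Guin | 47349       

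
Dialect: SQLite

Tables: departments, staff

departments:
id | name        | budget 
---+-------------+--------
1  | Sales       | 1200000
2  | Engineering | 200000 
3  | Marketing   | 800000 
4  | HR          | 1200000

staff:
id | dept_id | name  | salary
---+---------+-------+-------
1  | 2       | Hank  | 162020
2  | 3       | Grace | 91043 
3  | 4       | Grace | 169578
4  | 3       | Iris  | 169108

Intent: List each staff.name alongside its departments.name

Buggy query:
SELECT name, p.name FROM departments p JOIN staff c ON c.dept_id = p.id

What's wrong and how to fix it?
Bug: Both tables have a 'name' column; the unqualified reference is ambiguous

Fix: Prefix ambiguous columns with the table alias

Corrected query:
SELECT c.name, p.name FROM departments p JOIN staff c ON c.dept_id = p.id

Result:
name  | name       
------+------------
Hank  | Engineering
Grace | Marketing  
Grace | HR         
Iris  | Marketing  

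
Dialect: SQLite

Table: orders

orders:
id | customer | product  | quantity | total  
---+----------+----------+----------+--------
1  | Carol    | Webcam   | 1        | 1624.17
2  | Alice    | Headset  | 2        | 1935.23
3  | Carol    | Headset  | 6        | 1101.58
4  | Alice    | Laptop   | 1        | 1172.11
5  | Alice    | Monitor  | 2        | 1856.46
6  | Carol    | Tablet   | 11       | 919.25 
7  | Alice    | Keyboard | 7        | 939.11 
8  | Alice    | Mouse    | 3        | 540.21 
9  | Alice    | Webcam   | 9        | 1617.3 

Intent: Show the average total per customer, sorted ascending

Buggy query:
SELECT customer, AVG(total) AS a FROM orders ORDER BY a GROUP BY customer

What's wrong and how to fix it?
Bug: ORDER BY appears before GROUP BY; SQL clause order requires GROUP BY first

Fix: Reorder: SELECT … FROM … GROUP BY … ORDER BY …

Corrected query:
SELECT customer, AVG(total) AS a FROM orders GROUP BY customer ORDER BY a

Result:
customer | a          
---------+------------
Carol    | 1215       
Alice    | 1343.403333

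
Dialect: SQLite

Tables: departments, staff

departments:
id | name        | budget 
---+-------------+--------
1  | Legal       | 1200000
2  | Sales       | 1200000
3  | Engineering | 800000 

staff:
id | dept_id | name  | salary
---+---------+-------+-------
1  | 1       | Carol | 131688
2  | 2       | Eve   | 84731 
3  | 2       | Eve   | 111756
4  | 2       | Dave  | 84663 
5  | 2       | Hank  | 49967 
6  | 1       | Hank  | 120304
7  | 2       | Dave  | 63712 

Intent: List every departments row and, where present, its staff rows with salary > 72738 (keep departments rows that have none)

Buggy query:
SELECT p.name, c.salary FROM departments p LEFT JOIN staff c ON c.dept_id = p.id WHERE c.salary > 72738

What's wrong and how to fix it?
Bug: Filtering c.salary in WHERE discards the NULL rows produced by LEFT JOIN, turning it into an inner join

Fix: Move the right-table condition into the ON clause so unmatched parents are kept

Corrected query:
SELECT p.name, c.salary FROM departments p LEFT JOIN staff c ON c.dept_id = p.id AND c.salary > 72738

Result:
name        | salary
------------+-------
Legal       | 120304
Legal       | 131688
Sales       | 84663 
Sales       | 84731 
Sales       | 111756
Engineering | NULL  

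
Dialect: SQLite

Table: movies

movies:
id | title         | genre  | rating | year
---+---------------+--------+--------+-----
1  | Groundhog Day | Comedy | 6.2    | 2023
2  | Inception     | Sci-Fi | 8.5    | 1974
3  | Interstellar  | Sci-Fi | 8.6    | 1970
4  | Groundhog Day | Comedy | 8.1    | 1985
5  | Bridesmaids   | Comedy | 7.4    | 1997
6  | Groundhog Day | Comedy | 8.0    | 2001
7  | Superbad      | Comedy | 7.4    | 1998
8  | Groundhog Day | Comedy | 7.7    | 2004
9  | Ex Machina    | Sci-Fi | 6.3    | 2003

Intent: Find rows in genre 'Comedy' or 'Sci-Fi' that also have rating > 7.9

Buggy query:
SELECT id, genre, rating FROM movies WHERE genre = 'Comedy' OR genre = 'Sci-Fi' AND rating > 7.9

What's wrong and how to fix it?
Bug: AND binds tighter than OR, so this parses as genre = 'Comedy' OR (genre = 'Sci-Fi' AND rating > 7.9)

Fix: Add parentheses around the OR so the AND applies to both alternatives

Corrected query:
SELECT id, genre, rating FROM movies WHERE (genre = 'Comedy' OR genre = 'Sci-Fi') AND rating > 7.9

Result:
id | genre  | rating
---+--------+-------
2  | Sci-Fi | 8.5   
3  | Sci-Fi | 8.6   
4  | Comedy | 8.1   
6  | Comedy | 8     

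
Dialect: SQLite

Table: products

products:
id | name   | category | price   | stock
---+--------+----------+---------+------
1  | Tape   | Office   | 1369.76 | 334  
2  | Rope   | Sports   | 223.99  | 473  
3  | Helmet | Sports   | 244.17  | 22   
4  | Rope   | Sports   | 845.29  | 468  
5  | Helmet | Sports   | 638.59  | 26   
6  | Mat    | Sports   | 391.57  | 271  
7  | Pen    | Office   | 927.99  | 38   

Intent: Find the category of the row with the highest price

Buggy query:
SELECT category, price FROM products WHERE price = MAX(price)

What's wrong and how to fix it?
Bug: MAX(price) is an aggregate and cannot be used directly in WHERE

Fix: Use a subquery: WHERE price = (SELECT MAX(price) FROM products)

Corrected query:
SELECT category, price FROM products WHERE price = (SELECT MAX(price) FROM products)

Result:
category | price  
---------+--------
Office   | 1369.76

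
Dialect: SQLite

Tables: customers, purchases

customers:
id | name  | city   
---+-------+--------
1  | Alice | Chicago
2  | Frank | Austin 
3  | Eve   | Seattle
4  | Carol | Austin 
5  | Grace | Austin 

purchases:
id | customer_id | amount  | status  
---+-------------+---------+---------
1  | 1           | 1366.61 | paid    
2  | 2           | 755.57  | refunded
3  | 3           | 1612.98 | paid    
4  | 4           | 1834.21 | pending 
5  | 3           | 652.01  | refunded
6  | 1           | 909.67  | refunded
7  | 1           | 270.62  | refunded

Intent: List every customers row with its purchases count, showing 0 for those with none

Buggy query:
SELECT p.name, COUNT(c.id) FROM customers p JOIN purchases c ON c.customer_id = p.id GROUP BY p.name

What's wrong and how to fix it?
Bug: INNER JOIN drops customers rows that have no matching purchases rows

Fix: Use LEFT JOIN so parents without children still appear (COUNT(c.id) gives 0)

Corrected query:
SELECT p.name, COUNT(c.id) FROM customers p LEFT JOIN purchases c ON c.customer_id = p.id GROUP BY p.name

Result:
name  | COUNT(c.id)
------+------------
Alice | 3          
Carol | 1          
Eve   | 2          
Frank | 1          
Grace | 0          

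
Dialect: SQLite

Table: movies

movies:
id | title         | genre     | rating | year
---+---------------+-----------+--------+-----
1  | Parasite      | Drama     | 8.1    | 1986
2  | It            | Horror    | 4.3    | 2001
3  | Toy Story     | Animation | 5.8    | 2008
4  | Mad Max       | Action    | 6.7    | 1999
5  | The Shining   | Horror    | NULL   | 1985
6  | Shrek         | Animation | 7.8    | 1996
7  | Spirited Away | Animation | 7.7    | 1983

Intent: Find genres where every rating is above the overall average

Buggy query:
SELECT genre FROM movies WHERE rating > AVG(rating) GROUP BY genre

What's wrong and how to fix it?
Bug: WHERE evaluates per row before aggregation, so AVG() is unavailable

Fix: Use a subquery for AVG and a HAVING MIN(...) filter so the condition holds for every row in the group

Corrected query:
SELECT genre FROM movies GROUP BY genre HAVING MIN(rating) > (SELECT AVG(rating) FROM movies)

Result:
genre
-----
Drama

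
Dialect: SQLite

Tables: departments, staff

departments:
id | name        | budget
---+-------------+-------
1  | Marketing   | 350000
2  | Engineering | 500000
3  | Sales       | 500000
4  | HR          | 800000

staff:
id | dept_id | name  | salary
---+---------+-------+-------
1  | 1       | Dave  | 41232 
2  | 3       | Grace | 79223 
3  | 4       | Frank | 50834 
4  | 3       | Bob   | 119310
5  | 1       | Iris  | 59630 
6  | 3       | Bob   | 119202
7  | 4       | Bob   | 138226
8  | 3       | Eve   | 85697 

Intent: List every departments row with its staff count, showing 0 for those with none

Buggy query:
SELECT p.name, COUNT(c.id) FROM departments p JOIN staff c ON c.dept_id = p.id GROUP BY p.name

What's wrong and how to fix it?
Bug: An inner join excludes parents with zero children

Fix: Switch to LEFT JOIN to retain unmatched parent rows

Corrected query:
SELECT p.name, COUNT(c.id) FROM departments p LEFT JOIN staff c ON c.dept_id = p.id GROUP BY p.name

Result:
name        | COUNT(c.id)
------------+------------
Engineering | 0          
HR          | 2          
Marketing   | 2          
Sales       | 4          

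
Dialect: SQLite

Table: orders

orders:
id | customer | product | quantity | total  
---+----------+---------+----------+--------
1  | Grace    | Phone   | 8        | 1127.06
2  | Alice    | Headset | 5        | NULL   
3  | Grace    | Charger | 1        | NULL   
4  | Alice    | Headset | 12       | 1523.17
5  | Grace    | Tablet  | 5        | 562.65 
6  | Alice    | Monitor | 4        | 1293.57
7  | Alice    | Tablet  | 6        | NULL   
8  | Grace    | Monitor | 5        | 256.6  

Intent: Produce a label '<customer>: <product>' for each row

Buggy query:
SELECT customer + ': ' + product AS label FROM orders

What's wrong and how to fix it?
Bug: '+' is numeric addition; on text columns SQLite converts them to 0 instead of concatenating

Fix: Use the || operator for string concatenation

Corrected query:
SELECT customer || ': ' || product AS label FROM orders

Result:
label         
--------------
Grace: Phone  
Alice: Headset
Grace: Charger
Alice: Headset
Grace: Tablet 
Alice: Monitor
Alice: Tablet 
Grace: Monitor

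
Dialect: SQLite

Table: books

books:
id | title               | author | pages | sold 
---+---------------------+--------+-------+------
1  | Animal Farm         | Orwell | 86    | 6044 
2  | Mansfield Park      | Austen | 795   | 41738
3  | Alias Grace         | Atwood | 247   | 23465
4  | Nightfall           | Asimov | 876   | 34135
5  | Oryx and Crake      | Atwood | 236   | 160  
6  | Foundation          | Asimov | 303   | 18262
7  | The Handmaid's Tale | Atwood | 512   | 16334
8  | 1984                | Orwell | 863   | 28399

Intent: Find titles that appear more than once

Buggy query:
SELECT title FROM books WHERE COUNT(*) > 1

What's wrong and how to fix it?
Bug: COUNT(*) is an aggregate and cannot be used in WHERE

Fix: Group first, then use HAVING for the count condition

Corrected query:
SELECT title FROM books GROUP BY title HAVING COUNT(*) > 1

Result:
(no rows)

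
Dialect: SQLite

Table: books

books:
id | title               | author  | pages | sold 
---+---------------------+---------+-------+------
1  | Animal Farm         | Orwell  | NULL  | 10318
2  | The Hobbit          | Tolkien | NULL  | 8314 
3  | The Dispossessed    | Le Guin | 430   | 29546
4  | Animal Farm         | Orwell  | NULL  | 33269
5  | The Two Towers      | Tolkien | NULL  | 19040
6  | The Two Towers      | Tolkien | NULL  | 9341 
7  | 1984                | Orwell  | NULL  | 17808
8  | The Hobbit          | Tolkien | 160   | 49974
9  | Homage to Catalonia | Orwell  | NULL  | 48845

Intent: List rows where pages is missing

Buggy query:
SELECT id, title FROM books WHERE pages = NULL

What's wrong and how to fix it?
Bug: Comparing to NULL with '=' never matches; NULL = NULL is unknown, not true

Fix: Replace '= NULL' with 'IS NULL'

Corrected query:
SELECT id, title FROM books WHERE pages IS NULL

Result:
id | title              
---+--------------------
1  | Animal Farm        
2  | The Hobbit         
4  | Animal Farm        
5  | The Two Towers     
6  | The Two Towers     
7  | 1984               
9  | Homage to Catalonia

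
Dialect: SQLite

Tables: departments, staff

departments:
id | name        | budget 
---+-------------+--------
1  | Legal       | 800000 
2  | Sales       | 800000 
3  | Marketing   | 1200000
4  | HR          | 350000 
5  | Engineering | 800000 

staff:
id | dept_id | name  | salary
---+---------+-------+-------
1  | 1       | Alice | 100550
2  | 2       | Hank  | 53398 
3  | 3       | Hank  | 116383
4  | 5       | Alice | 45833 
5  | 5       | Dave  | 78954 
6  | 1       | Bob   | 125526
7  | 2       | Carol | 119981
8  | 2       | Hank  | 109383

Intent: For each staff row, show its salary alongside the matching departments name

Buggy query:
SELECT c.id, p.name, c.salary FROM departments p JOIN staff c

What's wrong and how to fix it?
Bug: JOIN with no ON clause produces a cartesian product; every staff row pairs with every departments row

Fix: Specify the join condition linking the foreign key to the parent id

Corrected query:
SELECT c.id, p.name, c.salary FROM departments p JOIN staff c ON c.dept_id = p.id

Result:
id | name        | salary
---+-------------+-------
1  | Legal       | 100550
2  | Sales       | 53398 
3  | Marketing   | 116383
4  | Engineering | 45833 
5  | Engineering | 78954 
6  | Legal       | 125526
7  | Sales       | 119981
8  | Sales       | 109383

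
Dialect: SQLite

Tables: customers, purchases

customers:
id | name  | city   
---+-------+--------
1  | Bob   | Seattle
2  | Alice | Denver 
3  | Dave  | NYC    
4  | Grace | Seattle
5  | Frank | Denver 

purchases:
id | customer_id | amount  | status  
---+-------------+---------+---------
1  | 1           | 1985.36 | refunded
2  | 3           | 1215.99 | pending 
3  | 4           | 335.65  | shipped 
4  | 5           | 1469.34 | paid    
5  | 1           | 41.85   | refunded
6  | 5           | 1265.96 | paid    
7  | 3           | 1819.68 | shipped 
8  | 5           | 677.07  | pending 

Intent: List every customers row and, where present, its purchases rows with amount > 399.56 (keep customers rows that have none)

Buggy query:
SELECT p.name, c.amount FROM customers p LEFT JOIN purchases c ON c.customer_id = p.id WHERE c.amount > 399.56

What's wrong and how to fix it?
Bug: A WHERE condition on the right-hand table after LEFT JOIN drops unmatched parents

Fix: Put 'c.amount > 399.56' in the JOIN's ON clause instead of WHERE

Corrected query:
SELECT p.name, c.amount FROM customers p LEFT JOIN purchases c ON c.customer_id = p.id AND c.amount > 399.56

Result:
name  | amount 
------+--------
Bob   | 1985.36
Alice | NULL   
Dave  | 1215.99
Dave  | 1819.68
Grace | NULL   
Frank | 677.07 
Frank | 1265.96
Frank | 1469.34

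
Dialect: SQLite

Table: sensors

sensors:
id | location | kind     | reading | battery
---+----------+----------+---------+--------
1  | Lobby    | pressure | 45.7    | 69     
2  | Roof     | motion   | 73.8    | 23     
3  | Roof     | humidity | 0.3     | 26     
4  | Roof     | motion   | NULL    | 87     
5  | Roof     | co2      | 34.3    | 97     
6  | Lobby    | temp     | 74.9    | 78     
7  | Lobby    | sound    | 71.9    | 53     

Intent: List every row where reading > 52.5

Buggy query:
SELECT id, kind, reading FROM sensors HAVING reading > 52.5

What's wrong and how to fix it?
Bug: HAVING filters the output of aggregation, but this query has no GROUP BY and no aggregate functions, so SQLite rejects it (HAVING clause on a non-aggregate query); the condition here is per row

Fix: Replace HAVING with WHERE since the condition applies to individual rows

Corrected query:
SELECT id, kind, reading FROM sensors WHERE reading > 52.5

Result:
id | kind   | reading
---+--------+--------
2  | motion | 73.8   
6  | temp   | 74.9   
7  | sound  | 71.9   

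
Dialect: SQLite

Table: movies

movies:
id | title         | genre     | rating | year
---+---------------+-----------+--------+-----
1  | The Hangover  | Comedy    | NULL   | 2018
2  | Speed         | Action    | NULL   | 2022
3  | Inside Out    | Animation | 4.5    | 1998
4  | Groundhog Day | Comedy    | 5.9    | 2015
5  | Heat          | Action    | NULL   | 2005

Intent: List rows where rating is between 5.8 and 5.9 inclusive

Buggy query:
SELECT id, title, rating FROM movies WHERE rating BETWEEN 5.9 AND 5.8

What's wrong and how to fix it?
Bug: The bounds are reversed; BETWEEN a AND b requires a <= b to match anything

Fix: Write BETWEEN 5.8 AND 5.9

Corrected query:
SELECT id, title, rating FROM movies WHERE rating BETWEEN 5.8 AND 5.9

Result:
id | title         | rating
---+---------------+-------
4  | Groundhog Day | 5.9   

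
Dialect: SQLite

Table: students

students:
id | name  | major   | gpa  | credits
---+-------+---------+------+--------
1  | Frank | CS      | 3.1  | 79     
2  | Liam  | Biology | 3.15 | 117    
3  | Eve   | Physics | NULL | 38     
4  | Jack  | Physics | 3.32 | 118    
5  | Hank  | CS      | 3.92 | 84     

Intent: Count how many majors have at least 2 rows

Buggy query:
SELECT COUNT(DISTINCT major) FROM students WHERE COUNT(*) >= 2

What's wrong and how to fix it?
Bug: COUNT(*) cannot appear in WHERE; the per-group count doesn't exist yet

Fix: Group first with HAVING COUNT(*) >= 2, then COUNT the resulting groups

Corrected query:
SELECT COUNT(*) FROM (SELECT major FROM students GROUP BY major HAVING COUNT(*) >= 2)

Result:
COUNT(*)
--------
2       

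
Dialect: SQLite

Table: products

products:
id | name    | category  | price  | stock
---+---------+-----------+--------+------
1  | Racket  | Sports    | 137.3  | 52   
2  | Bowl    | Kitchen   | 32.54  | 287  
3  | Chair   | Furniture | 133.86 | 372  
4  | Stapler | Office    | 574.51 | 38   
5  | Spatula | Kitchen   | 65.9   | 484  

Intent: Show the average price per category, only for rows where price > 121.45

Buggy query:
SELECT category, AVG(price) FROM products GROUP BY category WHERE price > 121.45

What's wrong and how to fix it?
Bug: WHERE cannot follow GROUP BY

Fix: Place WHERE between FROM and GROUP BY

Corrected query:
SELECT category, AVG(price) FROM products WHERE price > 121.45 GROUP BY category

Result:
category  | AVG(price)
----------+-----------
Furniture | 133.86    
Office    | 574.51    
Sports    | 137.3     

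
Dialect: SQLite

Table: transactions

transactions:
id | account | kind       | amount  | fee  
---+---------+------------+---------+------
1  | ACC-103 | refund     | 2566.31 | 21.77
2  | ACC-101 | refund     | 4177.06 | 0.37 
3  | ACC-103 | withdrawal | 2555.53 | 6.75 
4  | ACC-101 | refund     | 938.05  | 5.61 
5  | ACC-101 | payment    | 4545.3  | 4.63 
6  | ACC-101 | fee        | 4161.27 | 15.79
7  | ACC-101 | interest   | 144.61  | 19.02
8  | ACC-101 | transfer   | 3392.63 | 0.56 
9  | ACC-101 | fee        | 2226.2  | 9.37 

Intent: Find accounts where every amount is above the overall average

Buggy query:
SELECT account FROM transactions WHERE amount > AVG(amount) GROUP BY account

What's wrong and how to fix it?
Bug: WHERE evaluates per row before aggregation, so AVG() is unavailable

Fix: Use a subquery for AVG and a HAVING MIN(...) filter so the condition holds for every row in the group

Corrected query:
SELECT account FROM transactions GROUP BY account HAVING MIN(amount) > (SELECT AVG(amount) FROM transactions)

Result:
(no rows)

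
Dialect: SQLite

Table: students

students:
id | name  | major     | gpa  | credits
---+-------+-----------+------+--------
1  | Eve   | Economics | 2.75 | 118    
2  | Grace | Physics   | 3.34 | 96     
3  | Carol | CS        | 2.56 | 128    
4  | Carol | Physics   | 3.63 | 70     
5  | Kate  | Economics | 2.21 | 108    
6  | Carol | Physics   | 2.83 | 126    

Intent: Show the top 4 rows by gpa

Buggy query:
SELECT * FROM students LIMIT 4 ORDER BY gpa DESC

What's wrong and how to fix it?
Bug: LIMIT must come after ORDER BY

Fix: Swap the clauses: ORDER BY first, then LIMIT

Corrected query:
SELECT * FROM students ORDER BY gpa DESC LIMIT 4

Result:
id | name  | major     | gpa  | credits
---+-------+-----------+------+--------
4  | Carol | Physics   | 3.63 | 70     
2  | Grace | Physics   | 3.34 | 96     
6  | Carol | Physics   | 2.83 | 126    
1  | Eve   | Economics | 2.75 | 118    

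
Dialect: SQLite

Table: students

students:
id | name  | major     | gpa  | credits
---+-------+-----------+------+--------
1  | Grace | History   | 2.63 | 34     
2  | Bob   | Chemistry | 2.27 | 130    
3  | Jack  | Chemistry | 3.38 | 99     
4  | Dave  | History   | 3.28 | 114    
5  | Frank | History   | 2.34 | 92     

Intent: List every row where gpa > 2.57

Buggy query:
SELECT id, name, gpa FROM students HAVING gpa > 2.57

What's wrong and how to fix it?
Bug: HAVING filters the output of aggregation, but this query has no GROUP BY and no aggregate functions, so SQLite rejects it (HAVING clause on a non-aggregate query); the condition here is per row

Fix: Replace HAVING with WHERE since the condition applies to individual rows

Corrected query:
SELECT id, name, gpa FROM students WHERE gpa > 2.57

Result:
id | name  | gpa 
---+-------+-----
1  | Grace | 2.63
3  | Jack  | 3.38
4  | Dave  | 3.28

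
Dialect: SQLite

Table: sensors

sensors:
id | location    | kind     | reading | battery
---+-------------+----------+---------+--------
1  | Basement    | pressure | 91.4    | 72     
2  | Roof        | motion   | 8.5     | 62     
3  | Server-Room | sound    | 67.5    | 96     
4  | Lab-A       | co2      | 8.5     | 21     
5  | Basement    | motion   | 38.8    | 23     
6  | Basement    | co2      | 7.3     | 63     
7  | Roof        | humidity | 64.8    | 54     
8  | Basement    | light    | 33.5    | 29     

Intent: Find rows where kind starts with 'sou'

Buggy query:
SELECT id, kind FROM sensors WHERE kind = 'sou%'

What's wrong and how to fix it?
Bug: '=' compares the literal string including the % character; pattern matching needs LIKE

Fix: Use LIKE for wildcard pattern matching

Corrected query:
SELECT id, kind FROM sensors WHERE kind LIKE 'sou%'

Result:
id | kind 
---+------
3  | sound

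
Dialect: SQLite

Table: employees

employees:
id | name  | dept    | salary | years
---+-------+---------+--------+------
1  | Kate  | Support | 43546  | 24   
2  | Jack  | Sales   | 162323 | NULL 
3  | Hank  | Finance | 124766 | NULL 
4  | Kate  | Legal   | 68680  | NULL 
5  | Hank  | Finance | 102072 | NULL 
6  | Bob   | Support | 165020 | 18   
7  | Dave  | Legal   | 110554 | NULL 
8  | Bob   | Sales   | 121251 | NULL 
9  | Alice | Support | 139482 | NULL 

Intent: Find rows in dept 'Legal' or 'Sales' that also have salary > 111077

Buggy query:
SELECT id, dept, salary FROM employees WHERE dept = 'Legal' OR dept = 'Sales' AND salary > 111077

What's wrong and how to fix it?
Bug: Without parentheses, AND is evaluated before OR, so the salary filter only applies to the 'Sales' branch

Fix: Add parentheses around the OR so the AND applies to both alternatives

Corrected query:
SELECT id, dept, salary FROM employees WHERE (dept = 'Legal' OR dept = 'Sales') AND salary > 111077

Result:
id | dept  | salary
---+-------+-------
2  | Sales | 162323
8  | Sales | 121251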